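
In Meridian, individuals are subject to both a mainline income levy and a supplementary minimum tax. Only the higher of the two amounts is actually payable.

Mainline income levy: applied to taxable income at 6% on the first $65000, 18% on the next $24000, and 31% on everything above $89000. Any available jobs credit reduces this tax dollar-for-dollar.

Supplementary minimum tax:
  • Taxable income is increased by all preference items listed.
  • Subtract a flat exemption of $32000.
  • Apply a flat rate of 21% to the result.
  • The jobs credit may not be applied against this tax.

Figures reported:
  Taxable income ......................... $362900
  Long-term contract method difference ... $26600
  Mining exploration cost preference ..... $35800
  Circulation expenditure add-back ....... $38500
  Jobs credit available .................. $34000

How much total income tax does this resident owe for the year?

Mainline income levy:
  $65000 × 6% = $3900
  $24000 × 18% = $4320
  $273900 × 31% = $84909
  → $93129
  Less jobs credit $34000 → $59129

Supplementary minimum tax:
  Adjusted income: $362900 + $26600 + $35800 + $38500 = $463800
  Less exemption $32000 → base $431800
  $431800 × 21% = $90678

$90678 > $59129, so the supplementary minimum tax is the binding amount.

$90678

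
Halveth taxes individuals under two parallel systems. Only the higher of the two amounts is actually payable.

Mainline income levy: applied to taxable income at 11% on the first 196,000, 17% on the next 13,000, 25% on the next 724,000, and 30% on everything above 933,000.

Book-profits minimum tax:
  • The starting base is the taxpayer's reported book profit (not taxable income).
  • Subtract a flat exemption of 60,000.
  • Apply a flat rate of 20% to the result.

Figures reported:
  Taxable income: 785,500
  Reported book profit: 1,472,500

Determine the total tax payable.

Book-profits minimum tax:
  Base (reported book profit): 1,472,500
  Less exemption 60,000 → base 1,412,500
  1,412,500 × 20% = 282,500

Mainline income levy:
  196,000 × 11% = 21,560
  13,000 × 17% = 2,210
  576,500 × 25% = 144,125
  → 167,895

282,500 > 167,895, so the book-profits minimum tax is the binding amount.

282,500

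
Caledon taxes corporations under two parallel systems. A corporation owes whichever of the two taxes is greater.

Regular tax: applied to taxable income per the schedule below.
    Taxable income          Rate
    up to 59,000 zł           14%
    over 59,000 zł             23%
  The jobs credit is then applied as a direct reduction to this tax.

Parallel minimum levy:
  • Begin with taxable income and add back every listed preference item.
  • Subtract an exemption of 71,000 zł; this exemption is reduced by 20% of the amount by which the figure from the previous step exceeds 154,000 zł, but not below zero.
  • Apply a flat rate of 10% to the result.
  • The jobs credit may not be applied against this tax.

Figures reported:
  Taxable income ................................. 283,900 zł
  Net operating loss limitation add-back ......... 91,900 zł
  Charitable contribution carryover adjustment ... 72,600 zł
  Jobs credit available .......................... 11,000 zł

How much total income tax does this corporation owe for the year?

Regular tax:
  59,000 zł × 14% = 8,260 zł
  224,900 zł × 23% = 51,727 zł
  → 59,987 zł
  Less jobs credit 11,000 zł → 48,987 zł

Parallel minimum levy:
  Adjusted income: 283,900 zł + 91,900 zł + 72,600 zł = 448,400 zł
  Exemption: 71,000 zł − 20% × (448,400 zł − 154,000 zł) = 71,000 zł − 58,880 zł = 12,120 zł
  Base: 448,400 zł − 12,120 zł = 436,280 zł
  436,280 zł × 10% = 43,628 zł

48,987 zł > 43,628 zł, so the regular tax governs.

48,987 zł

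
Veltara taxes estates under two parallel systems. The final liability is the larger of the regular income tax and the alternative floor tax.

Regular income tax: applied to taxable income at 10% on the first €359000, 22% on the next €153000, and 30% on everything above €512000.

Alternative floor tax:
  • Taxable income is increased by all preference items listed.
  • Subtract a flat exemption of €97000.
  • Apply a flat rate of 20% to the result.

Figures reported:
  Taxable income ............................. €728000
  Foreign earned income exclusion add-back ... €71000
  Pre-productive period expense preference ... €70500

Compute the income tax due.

€154500

Regular income tax:
  €359000 × 10% = €35900
  €153000 × 22% = €33660
  €216000 × 30% = €64800
  → €134360

Alternative floor tax:
  Adjusted income: €728000 + €71000 + €70500 = €869500
  Less exemption €97000 → base €772500
  €772500 × 20% = €154500

€154500 > €134360, so the alternative floor tax is the binding amount.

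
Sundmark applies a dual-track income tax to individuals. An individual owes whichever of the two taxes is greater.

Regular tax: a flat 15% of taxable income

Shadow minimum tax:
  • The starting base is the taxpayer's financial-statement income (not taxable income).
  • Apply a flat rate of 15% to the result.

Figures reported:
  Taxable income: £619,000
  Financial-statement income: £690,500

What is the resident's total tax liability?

Regular tax:
  £619,000 × 15% = £92,850

Shadow minimum tax:
  Base (financial-statement income): £690,500
  £690,500 × 15% = £103,575

£103,575 > £92,850, so the shadow minimum tax is the binding amount.

£103,575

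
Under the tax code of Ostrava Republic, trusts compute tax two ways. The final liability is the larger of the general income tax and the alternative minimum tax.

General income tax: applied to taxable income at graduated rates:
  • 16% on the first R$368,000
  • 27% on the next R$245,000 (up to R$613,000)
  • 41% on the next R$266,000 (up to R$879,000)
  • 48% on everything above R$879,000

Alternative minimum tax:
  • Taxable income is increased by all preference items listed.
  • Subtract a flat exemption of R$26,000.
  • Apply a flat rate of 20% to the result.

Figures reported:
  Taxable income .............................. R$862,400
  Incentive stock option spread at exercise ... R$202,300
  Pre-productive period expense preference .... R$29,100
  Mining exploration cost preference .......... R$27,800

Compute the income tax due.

R$227,284

General income tax:
  R$368,000 × 16% = R$58,880
  R$245,000 × 27% = R$66,150
  R$249,400 × 41% = R$102,254
  → R$227,284

Alternative minimum tax:
  Adjusted income: R$862,400 + R$202,300 + R$29,100 + R$27,800 = R$1,121,600
  Less exemption R$26,000 → base R$1,095,600
  R$1,095,600 × 20% = R$219,120

R$227,284 > R$219,120, so the general income tax governs.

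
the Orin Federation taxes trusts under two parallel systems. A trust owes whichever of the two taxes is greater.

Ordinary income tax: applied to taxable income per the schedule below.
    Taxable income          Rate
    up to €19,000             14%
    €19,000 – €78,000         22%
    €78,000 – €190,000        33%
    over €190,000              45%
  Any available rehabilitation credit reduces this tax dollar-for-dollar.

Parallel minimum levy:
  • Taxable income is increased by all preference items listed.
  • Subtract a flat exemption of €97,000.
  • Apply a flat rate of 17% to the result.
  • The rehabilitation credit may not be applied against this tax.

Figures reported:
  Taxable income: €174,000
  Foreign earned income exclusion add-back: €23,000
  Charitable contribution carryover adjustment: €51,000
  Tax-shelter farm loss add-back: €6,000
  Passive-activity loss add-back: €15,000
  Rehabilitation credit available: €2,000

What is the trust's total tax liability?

Parallel minimum levy:
  Adjusted income: €174,000 + €23,000 + €51,000 + €6,000 + €15,000 = €269,000
  Less exemption €97,000 → base €172,000
  €172,000 × 17% = €29,240

Ordinary income tax:
  €19,000 × 14% = €2,660
  €59,000 × 22% = €12,980
  €96,000 × 33% = €31,680
  → €47,320
  Less rehabilitation credit €2,000 → €45,320

€45,320 > €29,240, so the ordinary income tax governs.

€45,320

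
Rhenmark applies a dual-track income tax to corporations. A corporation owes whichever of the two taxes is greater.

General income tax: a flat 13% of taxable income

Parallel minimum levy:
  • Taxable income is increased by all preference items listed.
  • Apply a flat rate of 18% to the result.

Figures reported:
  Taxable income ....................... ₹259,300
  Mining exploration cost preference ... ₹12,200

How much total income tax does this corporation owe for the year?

Parallel minimum levy:
  Adjusted income: ₹259,300 + ₹12,200 = ₹271,500
  ₹271,500 × 18% = ₹48,870

General income tax:
  ₹259,300 × 13% = ₹33,709

₹48,870 > ₹33,709, so the parallel minimum levy is the binding amount.

₹48,870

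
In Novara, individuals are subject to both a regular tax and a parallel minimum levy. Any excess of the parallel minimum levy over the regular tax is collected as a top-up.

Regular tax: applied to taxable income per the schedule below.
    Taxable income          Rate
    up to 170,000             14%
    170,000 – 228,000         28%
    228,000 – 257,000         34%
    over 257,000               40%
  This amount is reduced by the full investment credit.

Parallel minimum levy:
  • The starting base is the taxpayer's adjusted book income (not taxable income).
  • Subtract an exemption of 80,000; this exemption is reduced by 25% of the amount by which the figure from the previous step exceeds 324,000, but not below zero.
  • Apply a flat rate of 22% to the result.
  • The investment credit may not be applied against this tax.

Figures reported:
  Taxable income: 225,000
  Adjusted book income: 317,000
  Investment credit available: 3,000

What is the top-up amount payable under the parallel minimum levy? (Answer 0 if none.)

Parallel minimum levy:
  Base (adjusted book income): 317,000
  Exemption: 317,000 ≤ 324,000, so full 80,000 applies
  Base: 317,000 − 80,000 = 237,000
  237,000 × 22% = 52,140

Regular tax:
  170,000 × 14% = 23,800
  55,000 × 28% = 15,400
  → 39,200
  Less investment credit 3,000 → 36,200

Excess of parallel minimum levy over regular tax: 52,140 − 36,200 = 15,940.

15,940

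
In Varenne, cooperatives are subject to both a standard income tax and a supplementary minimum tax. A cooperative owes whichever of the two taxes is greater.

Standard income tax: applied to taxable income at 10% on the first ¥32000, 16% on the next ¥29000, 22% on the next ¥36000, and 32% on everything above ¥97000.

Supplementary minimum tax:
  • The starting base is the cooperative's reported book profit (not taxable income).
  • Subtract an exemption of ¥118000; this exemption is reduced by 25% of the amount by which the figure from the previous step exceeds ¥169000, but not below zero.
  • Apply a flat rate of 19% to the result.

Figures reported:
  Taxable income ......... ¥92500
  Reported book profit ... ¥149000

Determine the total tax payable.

¥14770

Supplementary minimum tax:
  Base (reported book profit): ¥149000
  Exemption: ¥149000 ≤ ¥169000, so full ¥118000 applies
  Base: ¥149000 − ¥118000 = ¥31000
  ¥31000 × 19% = ¥5890

Standard income tax:
  ¥32000 × 10% = ¥3200
  ¥29000 × 16% = ¥4640
  ¥31500 × 22% = ¥6930
  → ¥14770

¥14770 > ¥5890, so the standard income tax governs.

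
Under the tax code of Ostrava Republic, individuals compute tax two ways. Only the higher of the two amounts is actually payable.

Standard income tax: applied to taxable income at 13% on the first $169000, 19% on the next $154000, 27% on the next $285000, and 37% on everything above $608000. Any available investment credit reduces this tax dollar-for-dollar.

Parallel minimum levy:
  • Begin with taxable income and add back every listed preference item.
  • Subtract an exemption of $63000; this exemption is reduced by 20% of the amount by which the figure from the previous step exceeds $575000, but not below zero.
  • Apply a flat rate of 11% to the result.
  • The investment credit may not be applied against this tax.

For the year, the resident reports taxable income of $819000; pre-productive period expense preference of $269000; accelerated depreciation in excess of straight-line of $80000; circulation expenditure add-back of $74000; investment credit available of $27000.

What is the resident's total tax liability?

$179250

Standard income tax:
  $169000 × 13% = $21970
  $154000 × 19% = $29260
  $285000 × 27% = $76950
  $211000 × 37% = $78070
  → $206250
  Less investment credit $27000 → $179250

Parallel minimum levy:
  Adjusted income: $819000 + $269000 + $80000 + $74000 = $1242000
  Exemption: 20% × ($1242000 − $575000) = $133400 ≥ $63000, so the exemption is fully phased out
  Base: $1242000 − $0 = $1242000
  $1242000 × 11% = $136620

$179250 > $136620, so the standard income tax governs.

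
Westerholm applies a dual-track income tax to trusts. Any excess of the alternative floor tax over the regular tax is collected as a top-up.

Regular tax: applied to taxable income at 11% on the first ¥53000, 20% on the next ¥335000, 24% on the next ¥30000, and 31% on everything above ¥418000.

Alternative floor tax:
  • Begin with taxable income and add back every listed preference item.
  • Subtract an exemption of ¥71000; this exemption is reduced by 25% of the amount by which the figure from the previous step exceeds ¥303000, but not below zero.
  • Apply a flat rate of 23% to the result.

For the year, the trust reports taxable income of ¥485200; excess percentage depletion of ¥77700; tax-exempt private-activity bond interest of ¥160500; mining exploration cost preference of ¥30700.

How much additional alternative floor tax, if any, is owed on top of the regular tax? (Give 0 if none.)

¥72581

Regular tax:
  ¥53000 × 11% = ¥5830
  ¥335000 × 20% = ¥67000
  ¥30000 × 24% = ¥7200
  ¥67200 × 31% = ¥20832
  → ¥100862

Alternative floor tax:
  Adjusted income: ¥485200 + ¥77700 + ¥160500 + ¥30700 = ¥754100
  Exemption: 25% × (¥754100 − ¥303000) = ¥112775 ≥ ¥71000, so the exemption is fully phased out
  Base: ¥754100 − ¥0 = ¥754100
  ¥754100 × 23% = ¥173443

Excess of alternative floor tax over regular tax: ¥173443 − ¥100862 = ¥72581.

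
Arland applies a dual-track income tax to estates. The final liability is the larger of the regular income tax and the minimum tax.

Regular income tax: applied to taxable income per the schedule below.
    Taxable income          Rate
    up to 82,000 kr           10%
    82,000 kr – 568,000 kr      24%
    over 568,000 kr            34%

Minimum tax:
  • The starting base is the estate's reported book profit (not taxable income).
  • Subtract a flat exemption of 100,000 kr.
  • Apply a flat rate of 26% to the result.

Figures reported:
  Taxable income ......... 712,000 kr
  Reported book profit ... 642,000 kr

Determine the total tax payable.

Minimum tax:
  Base (reported book profit): 642,000 kr
  Less exemption 100,000 kr → base 542,000 kr
  542,000 kr × 26% = 140,920 kr

Regular income tax:
  82,000 kr × 10% = 8,200 kr
  486,000 kr × 24% = 116,640 kr
  144,000 kr × 34% = 48,960 kr
  → 173,800 kr

173,800 kr > 140,920 kr, so the regular income tax governs.

173,800 kr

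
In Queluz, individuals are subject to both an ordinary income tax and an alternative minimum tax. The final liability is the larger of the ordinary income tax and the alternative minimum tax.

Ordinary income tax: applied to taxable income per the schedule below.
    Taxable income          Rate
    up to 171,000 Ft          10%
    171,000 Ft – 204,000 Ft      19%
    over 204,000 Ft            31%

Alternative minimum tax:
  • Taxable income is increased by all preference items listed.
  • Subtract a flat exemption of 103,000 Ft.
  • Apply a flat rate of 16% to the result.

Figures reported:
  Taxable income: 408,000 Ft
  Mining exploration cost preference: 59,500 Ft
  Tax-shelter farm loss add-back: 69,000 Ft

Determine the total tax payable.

Alternative minimum tax:
  Adjusted income: 408,000 Ft + 59,500 Ft + 69,000 Ft = 536,500 Ft
  Less exemption 103,000 Ft → base 433,500 Ft
  433,500 Ft × 16% = 69,360 Ft

Ordinary income tax:
  171,000 Ft × 10% = 17,100 Ft
  33,000 Ft × 19% = 6,270 Ft
  204,000 Ft × 31% = 63,240 Ft
  → 86,610 Ft

86,610 Ft > 69,360 Ft, so the ordinary income tax governs.

86,610 Ft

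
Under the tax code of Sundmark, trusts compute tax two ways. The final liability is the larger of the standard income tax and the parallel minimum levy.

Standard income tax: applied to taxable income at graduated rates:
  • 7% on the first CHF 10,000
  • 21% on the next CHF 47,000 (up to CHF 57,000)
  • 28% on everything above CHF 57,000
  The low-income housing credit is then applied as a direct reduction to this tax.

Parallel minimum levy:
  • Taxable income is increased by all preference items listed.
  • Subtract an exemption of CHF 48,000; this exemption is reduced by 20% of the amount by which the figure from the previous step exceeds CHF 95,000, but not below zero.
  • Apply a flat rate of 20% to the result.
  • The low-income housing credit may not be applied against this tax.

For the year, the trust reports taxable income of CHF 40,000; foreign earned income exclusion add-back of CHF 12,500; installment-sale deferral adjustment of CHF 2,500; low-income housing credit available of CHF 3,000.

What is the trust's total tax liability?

CHF 4,000

Standard income tax:
  CHF 10,000 × 7% = CHF 700
  CHF 30,000 × 21% = CHF 6,300
  → CHF 7,000
  Less low-income housing credit CHF 3,000 → CHF 4,000

Parallel minimum levy:
  Adjusted income: CHF 40,000 + CHF 12,500 + CHF 2,500 = CHF 55,000
  Exemption: CHF 55,000 ≤ CHF 95,000, so full CHF 48,000 applies
  Base: CHF 55,000 − CHF 48,000 = CHF 7,000
  CHF 7,000 × 20% = CHF 1,400

CHF 4,000 > CHF 1,400, so the standard income tax governs.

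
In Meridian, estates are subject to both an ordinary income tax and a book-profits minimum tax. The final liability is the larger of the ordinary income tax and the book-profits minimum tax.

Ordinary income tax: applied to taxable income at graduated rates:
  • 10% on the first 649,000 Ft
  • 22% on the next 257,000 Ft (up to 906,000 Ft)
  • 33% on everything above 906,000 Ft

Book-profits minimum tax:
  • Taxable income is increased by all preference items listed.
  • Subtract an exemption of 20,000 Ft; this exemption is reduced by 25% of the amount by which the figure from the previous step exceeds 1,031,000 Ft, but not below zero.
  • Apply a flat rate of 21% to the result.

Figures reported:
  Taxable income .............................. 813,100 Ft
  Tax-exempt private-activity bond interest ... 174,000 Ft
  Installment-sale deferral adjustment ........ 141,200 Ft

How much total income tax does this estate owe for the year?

Ordinary income tax:
  649,000 Ft × 10% = 64,900 Ft
  164,100 Ft × 22% = 36,102 Ft
  → 101,002 Ft

Book-profits minimum tax:
  Adjusted income: 813,100 Ft + 174,000 Ft + 141,200 Ft = 1,128,300 Ft
  Exemption: 25% × (1,128,300 Ft − 1,031,000 Ft) = 24,325 Ft ≥ 20,000 Ft, so the exemption is fully phased out
  Base: 1,128,300 Ft − 0 Ft = 1,128,300 Ft
  1,128,300 Ft × 21% = 236,943 Ft

236,943 Ft > 101,002 Ft, so the book-profits minimum tax is the binding amount.

236,943 Ft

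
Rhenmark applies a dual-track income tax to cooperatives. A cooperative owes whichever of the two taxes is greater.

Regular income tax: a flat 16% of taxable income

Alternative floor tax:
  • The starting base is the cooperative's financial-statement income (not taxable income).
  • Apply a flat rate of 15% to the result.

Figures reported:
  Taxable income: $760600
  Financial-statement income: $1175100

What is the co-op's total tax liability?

Alternative floor tax:
  Base (financial-statement income): $1175100
  $1175100 × 15% = $176265

Regular income tax:
  $760600 × 16% = $121696

$176265 > $121696, so the alternative floor tax is the binding amount.

$176265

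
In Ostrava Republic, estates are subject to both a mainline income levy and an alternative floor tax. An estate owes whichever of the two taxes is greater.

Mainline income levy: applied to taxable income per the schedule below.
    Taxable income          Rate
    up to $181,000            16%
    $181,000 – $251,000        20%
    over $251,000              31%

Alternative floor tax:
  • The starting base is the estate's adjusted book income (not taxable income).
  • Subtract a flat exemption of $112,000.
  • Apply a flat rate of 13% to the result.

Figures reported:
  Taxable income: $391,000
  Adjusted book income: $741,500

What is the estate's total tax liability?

Alternative floor tax:
  Base (adjusted book income): $741,500
  Less exemption $112,000 → base $629,500
  $629,500 × 13% = $81,835

Mainline income levy:
  $181,000 × 16% = $28,960
  $70,000 × 20% = $14,000
  $140,000 × 31% = $43,400
  → $86,360

$86,360 > $81,835, so the mainline income levy governs.

$86,360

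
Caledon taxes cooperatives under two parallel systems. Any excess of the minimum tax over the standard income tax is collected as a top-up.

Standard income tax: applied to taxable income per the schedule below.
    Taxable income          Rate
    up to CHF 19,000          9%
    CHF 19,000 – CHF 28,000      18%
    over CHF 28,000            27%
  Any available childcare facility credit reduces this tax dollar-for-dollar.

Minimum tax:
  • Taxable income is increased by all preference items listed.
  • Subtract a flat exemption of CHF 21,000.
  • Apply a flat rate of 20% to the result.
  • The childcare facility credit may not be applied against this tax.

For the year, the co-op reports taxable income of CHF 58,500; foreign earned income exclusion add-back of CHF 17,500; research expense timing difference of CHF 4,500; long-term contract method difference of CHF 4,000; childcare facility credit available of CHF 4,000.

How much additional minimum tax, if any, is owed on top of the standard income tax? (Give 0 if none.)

CHF 5,135

Minimum tax:
  Adjusted income: CHF 58,500 + CHF 17,500 + CHF 4,500 + CHF 4,000 = CHF 84,500
  Less exemption CHF 21,000 → base CHF 63,500
  CHF 63,500 × 20% = CHF 12,700

Standard income tax:
  CHF 19,000 × 9% = CHF 1,710
  CHF 9,000 × 18% = CHF 1,620
  CHF 30,500 × 27% = CHF 8,235
  → CHF 11,565
  Less childcare facility credit CHF 4,000 → CHF 7,565

Excess of minimum tax over standard income tax: CHF 12,700 − CHF 7,565 = CHF 5,135.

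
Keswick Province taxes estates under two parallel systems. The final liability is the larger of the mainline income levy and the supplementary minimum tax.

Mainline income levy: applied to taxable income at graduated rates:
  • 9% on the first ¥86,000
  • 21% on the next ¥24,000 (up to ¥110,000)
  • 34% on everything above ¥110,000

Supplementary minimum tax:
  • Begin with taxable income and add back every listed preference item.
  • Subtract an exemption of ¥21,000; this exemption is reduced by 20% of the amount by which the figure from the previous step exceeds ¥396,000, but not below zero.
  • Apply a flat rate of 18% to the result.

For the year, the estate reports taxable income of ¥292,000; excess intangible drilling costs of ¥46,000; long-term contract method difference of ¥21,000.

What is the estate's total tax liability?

¥74,660

Supplementary minimum tax:
  Adjusted income: ¥292,000 + ¥46,000 + ¥21,000 = ¥359,000
  Exemption: ¥359,000 ≤ ¥396,000, so full ¥21,000 applies
  Base: ¥359,000 − ¥21,000 = ¥338,000
  ¥338,000 × 18% = ¥60,840

Mainline income levy:
  ¥86,000 × 9% = ¥7,740
  ¥24,000 × 21% = ¥5,040
  ¥182,000 × 34% = ¥61,880
  → ¥74,660

¥74,660 > ¥60,840, so the mainline income levy governs.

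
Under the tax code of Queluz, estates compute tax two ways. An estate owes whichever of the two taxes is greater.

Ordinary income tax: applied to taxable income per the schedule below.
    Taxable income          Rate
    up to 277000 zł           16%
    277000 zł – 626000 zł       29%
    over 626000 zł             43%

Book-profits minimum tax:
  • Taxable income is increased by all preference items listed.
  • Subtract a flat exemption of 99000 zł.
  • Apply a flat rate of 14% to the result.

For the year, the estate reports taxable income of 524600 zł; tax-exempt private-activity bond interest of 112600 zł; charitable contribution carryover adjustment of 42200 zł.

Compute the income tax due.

Book-profits minimum tax:
  Adjusted income: 524600 zł + 112600 zł + 42200 zł = 679400 zł
  Less exemption 99000 zł → base 580400 zł
  580400 zł × 14% = 81256 zł

Ordinary income tax:
  277000 zł × 16% = 44320 zł
  247600 zł × 29% = 71804 zł
  → 116124 zł

116124 zł > 81256 zł, so the ordinary income tax governs.

116124 zł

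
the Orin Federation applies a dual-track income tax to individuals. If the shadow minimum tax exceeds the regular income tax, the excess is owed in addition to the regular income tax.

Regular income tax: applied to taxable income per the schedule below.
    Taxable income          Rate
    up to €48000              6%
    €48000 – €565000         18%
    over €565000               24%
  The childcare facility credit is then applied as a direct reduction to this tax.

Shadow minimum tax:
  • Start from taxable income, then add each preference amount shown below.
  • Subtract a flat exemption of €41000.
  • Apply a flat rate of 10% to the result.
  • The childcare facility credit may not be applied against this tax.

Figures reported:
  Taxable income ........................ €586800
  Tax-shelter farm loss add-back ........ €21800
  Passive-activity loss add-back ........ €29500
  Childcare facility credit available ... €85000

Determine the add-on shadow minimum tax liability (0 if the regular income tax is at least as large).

Regular income tax:
  €48000 × 6% = €2880
  €517000 × 18% = €93060
  €21800 × 24% = €5232
  → €101172
  Less childcare facility credit €85000 → €16172

Shadow minimum tax:
  Adjusted income: €586800 + €21800 + €29500 = €638100
  Less exemption €41000 → base €597100
  €597100 × 10% = €59710

Excess of shadow minimum tax over regular income tax: €59710 − €16172 = €43538.

€43538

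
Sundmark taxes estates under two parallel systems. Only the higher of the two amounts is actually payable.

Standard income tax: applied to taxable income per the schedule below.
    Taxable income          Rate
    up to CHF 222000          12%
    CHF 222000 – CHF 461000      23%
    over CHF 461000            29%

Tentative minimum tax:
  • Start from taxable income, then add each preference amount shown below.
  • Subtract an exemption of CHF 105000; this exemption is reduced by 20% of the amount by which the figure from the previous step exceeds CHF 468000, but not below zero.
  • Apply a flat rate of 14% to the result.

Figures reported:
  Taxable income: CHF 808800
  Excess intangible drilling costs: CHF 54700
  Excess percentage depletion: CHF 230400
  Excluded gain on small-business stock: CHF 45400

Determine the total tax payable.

Tentative minimum tax:
  Adjusted income: CHF 808800 + CHF 54700 + CHF 230400 + CHF 45400 = CHF 1139300
  Exemption: 20% × (CHF 1139300 − CHF 468000) = CHF 134260 ≥ CHF 105000, so the exemption is fully phased out
  Base: CHF 1139300 − CHF 0 = CHF 1139300
  CHF 1139300 × 14% = CHF 159502

Standard income tax:
  CHF 222000 × 12% = CHF 26640
  CHF 239000 × 23% = CHF 54970
  CHF 347800 × 29% = CHF 100862
  → CHF 182472

CHF 182472 > CHF 159502, so the standard income tax governs.

CHF 182472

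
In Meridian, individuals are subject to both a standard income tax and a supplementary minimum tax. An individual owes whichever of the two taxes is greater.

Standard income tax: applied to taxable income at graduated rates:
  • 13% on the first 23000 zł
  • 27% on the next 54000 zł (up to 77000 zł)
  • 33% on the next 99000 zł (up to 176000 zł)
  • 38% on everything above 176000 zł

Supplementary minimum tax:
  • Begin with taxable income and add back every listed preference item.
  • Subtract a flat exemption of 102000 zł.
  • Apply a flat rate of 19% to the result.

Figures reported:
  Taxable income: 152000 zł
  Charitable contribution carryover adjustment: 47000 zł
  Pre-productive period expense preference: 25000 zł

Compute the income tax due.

Standard income tax:
  23000 zł × 13% = 2990 zł
  54000 zł × 27% = 14580 zł
  75000 zł × 33% = 24750 zł
  → 42320 zł

Supplementary minimum tax:
  Adjusted income: 152000 zł + 47000 zł + 25000 zł = 224000 zł
  Less exemption 102000 zł → base 122000 zł
  122000 zł × 19% = 23180 zł

42320 zł > 23180 zł, so the standard income tax governs.

42320 zł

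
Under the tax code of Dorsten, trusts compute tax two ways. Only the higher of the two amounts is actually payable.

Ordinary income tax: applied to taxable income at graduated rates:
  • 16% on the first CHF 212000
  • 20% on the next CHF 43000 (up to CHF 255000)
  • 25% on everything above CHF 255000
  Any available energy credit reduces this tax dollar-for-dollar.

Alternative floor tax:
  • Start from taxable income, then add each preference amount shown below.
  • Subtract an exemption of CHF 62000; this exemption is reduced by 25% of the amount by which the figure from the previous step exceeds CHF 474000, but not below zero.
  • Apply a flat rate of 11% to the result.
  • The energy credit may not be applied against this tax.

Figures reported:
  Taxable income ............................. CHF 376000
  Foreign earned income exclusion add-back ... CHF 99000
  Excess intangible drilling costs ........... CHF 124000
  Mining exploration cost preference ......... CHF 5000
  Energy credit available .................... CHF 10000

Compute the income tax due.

Alternative floor tax:
  Adjusted income: CHF 376000 + CHF 99000 + CHF 124000 + CHF 5000 = CHF 604000
  Exemption: CHF 62000 − 25% × (CHF 604000 − CHF 474000) = CHF 62000 − CHF 32500 = CHF 29500
  Base: CHF 604000 − CHF 29500 = CHF 574500
  CHF 574500 × 11% = CHF 63195

Ordinary income tax:
  CHF 212000 × 16% = CHF 33920
  CHF 43000 × 20% = CHF 8600
  CHF 121000 × 25% = CHF 30250
  → CHF 72770
  Less energy credit CHF 10000 → CHF 62770

CHF 63195 > CHF 62770, so the alternative floor tax is the binding amount.

CHF 63195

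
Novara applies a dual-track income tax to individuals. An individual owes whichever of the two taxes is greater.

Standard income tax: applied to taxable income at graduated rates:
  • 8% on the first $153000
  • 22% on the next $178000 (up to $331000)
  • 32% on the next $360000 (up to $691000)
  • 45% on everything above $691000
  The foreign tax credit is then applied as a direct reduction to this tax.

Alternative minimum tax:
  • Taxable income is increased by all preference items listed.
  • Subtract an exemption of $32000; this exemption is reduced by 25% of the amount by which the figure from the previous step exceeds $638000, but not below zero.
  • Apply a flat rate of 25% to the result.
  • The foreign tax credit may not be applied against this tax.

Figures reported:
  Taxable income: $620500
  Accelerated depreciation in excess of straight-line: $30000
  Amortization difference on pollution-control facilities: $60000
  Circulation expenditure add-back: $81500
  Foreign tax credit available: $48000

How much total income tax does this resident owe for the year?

$198000

Standard income tax:
  $153000 × 8% = $12240
  $178000 × 22% = $39160
  $289500 × 32% = $92640
  → $144040
  Less foreign tax credit $48000 → $96040

Alternative minimum tax:
  Adjusted income: $620500 + $30000 + $60000 + $81500 = $792000
  Exemption: 25% × ($792000 − $638000) = $38500 ≥ $32000, so the exemption is fully phased out
  Base: $792000 − $0 = $792000
  $792000 × 25% = $198000

$198000 > $96040, so the alternative minimum tax is the binding amount.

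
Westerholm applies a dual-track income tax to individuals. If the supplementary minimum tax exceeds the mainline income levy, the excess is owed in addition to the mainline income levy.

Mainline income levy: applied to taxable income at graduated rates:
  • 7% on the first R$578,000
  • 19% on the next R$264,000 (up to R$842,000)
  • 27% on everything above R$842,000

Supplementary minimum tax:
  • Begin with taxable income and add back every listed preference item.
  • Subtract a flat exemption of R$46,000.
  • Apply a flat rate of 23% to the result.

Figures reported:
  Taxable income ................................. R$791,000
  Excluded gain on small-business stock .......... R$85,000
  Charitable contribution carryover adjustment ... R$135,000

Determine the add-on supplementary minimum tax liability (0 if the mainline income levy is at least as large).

Supplementary minimum tax:
  Adjusted income: R$791,000 + R$85,000 + R$135,000 = R$1,011,000
  Less exemption R$46,000 → base R$965,000
  R$965,000 × 23% = R$221,950

Mainline income levy:
  R$578,000 × 7% = R$40,460
  R$213,000 × 19% = R$40,470
  → R$80,930

Excess of supplementary minimum tax over mainline income levy: R$221,950 − R$80,930 = R$141,020.

R$141,020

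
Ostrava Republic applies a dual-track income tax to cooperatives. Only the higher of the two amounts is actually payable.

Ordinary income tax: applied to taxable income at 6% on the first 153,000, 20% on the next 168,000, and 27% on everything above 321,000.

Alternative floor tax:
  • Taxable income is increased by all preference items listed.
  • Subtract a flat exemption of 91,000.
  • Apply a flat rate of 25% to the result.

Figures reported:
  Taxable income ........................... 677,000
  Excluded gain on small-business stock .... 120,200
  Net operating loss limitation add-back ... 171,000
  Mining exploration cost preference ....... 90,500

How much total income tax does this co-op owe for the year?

Alternative floor tax:
  Adjusted income: 677,000 + 120,200 + 171,000 + 90,500 = 1,058,700
  Less exemption 91,000 → base 967,700
  967,700 × 25% = 241,925

Ordinary income tax:
  153,000 × 6% = 9,180
  168,000 × 20% = 33,600
  356,000 × 27% = 96,120
  → 138,900

241,925 > 138,900, so the alternative floor tax is the binding amount.

241,925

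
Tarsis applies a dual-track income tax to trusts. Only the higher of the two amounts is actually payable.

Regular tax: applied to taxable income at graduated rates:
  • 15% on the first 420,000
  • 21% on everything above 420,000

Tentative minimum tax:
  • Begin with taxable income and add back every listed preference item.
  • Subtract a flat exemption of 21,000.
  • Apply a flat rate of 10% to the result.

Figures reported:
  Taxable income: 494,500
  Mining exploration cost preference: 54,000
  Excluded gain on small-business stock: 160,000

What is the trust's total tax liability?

78,645

Tentative minimum tax:
  Adjusted income: 494,500 + 54,000 + 160,000 = 708,500
  Less exemption 21,000 → base 687,500
  687,500 × 10% = 68,750

Regular tax:
  420,000 × 15% = 63,000
  74,500 × 21% = 15,645
  → 78,645

78,645 > 68,750, so the regular tax governs.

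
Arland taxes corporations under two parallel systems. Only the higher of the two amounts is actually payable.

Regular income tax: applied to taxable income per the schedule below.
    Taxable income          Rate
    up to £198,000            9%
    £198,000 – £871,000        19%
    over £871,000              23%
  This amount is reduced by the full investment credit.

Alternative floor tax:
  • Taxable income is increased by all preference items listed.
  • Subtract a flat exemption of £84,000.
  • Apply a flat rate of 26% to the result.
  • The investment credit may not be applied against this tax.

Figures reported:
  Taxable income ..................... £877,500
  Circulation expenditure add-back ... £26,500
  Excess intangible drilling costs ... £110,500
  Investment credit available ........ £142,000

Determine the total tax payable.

Regular income tax:
  £198,000 × 9% = £17,820
  £673,000 × 19% = £127,870
  £6,500 × 23% = £1,495
  → £147,185
  Less investment credit £142,000 → £5,185

Alternative floor tax:
  Adjusted income: £877,500 + £26,500 + £110,500 = £1,014,500
  Less exemption £84,000 → base £930,500
  £930,500 × 26% = £241,930

£241,930 > £5,185, so the alternative floor tax is the binding amount.

£241,930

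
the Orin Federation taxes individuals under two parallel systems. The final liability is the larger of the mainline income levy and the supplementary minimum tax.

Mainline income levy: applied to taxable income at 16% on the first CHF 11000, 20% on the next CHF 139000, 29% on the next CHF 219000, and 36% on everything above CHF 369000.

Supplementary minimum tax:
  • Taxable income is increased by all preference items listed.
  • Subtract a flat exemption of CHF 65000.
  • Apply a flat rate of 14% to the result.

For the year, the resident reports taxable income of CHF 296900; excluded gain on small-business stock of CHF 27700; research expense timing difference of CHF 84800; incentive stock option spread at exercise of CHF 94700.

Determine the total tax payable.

Supplementary minimum tax:
  Adjusted income: CHF 296900 + CHF 27700 + CHF 84800 + CHF 94700 = CHF 504100
  Less exemption CHF 65000 → base CHF 439100
  CHF 439100 × 14% = CHF 61474

Mainline income levy:
  CHF 11000 × 16% = CHF 1760
  CHF 139000 × 20% = CHF 27800
  CHF 146900 × 29% = CHF 42601
  → CHF 72161

CHF 72161 > CHF 61474, so the mainline income levy governs.

CHF 72161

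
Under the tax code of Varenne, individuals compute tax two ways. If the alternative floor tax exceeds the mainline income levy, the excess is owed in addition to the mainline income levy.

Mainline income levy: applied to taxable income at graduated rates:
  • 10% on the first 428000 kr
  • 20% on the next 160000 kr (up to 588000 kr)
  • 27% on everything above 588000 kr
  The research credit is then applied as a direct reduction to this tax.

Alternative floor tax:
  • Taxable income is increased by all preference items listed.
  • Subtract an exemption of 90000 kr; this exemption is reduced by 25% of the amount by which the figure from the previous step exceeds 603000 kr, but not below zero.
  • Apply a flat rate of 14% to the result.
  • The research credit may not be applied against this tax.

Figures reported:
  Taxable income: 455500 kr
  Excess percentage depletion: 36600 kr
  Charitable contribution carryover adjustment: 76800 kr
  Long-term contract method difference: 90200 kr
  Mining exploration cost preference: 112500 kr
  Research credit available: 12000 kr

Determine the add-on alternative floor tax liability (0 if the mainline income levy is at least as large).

Alternative floor tax:
  Adjusted income: 455500 kr + 36600 kr + 76800 kr + 90200 kr + 112500 kr = 771600 kr
  Exemption: 90000 kr − 25% × (771600 kr − 603000 kr) = 90000 kr − 42150 kr = 47850 kr
  Base: 771600 kr − 47850 kr = 723750 kr
  723750 kr × 14% = 101325 kr

Mainline income levy:
  428000 kr × 10% = 42800 kr
  27500 kr × 20% = 5500 kr
  → 48300 kr
  Less research credit 12000 kr → 36300 kr

Excess of alternative floor tax over mainline income levy: 101325 kr − 36300 kr = 65025 kr.

65025 kr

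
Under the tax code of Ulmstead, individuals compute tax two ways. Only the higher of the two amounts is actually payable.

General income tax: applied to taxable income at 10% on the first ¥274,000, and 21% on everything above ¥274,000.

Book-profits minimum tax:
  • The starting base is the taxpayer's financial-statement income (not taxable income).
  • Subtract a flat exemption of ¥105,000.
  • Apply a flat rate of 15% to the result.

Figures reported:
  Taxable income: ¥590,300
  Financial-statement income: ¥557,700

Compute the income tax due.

Book-profits minimum tax:
  Base (financial-statement income): ¥557,700
  Less exemption ¥105,000 → base ¥452,700
  ¥452,700 × 15% = ¥67,905

General income tax:
  ¥274,000 × 10% = ¥27,400
  ¥316,300 × 21% = ¥66,423
  → ¥93,823

¥93,823 > ¥67,905, so the general income tax governs.

¥93,823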